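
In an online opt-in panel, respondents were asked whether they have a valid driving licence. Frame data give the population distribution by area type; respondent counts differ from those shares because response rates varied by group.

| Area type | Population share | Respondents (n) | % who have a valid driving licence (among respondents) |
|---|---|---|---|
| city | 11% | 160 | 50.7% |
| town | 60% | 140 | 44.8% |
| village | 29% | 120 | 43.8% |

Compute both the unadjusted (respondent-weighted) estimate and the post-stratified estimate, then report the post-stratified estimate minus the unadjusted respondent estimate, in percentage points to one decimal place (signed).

Without adjustment, the pooled respondent share is:
  (160/420)×50.7 + (140/420)×44.8 + (120/420)×43.8 = 46.7619%
Post-stratified estimate weights by population shares:
  0.11×50.7 + 0.6×44.8 + 0.29×43.8 = 45.159%
Difference = 45.159 − 46.7619 = -1.6029 pp.

-1.6 percentage points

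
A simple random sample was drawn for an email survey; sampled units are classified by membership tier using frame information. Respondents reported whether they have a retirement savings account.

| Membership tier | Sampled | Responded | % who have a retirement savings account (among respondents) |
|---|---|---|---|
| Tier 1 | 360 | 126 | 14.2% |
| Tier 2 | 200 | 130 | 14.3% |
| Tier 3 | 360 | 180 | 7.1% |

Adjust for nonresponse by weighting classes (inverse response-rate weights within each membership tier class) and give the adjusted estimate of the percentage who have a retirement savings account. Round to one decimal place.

11.4%

Class response rates: Tier 1 126/360 = 35%, Tier 2 130/200 = 65%, Tier 3 180/360 = 50%.
Weighting each respondent by the inverse class response rate inflates each class back to its sampled size, so the class weight is n_sampled:
  Tier 1: 360 × 14.2 = 5112
  Tier 2: 200 × 14.3 = 2860
  Tier 3: 360 × 7.1 = 2556
Adjusted estimate = 10,528 / 920 = 11.4435 → 11.4%.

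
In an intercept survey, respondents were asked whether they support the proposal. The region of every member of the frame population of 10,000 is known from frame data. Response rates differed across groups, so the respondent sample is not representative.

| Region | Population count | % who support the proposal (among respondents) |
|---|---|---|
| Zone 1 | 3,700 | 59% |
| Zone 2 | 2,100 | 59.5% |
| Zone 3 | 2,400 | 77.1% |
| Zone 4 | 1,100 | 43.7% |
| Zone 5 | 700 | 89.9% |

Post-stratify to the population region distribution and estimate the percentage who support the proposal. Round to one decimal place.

63.9%

Post-stratification weights by population share, not respondent share:
  Zone 1: (3,700/10,000) × 59 = 21.83
  Zone 2: (2,100/10,000) × 59.5 = 12.495
  Zone 3: (2,400/10,000) × 77.1 = 18.504
  Zone 4: (1,100/10,000) × 43.7 = 4.807
  Zone 5: (700/10,000) × 89.9 = 6.293
Post-stratified estimate = 63.929 → 63.9%.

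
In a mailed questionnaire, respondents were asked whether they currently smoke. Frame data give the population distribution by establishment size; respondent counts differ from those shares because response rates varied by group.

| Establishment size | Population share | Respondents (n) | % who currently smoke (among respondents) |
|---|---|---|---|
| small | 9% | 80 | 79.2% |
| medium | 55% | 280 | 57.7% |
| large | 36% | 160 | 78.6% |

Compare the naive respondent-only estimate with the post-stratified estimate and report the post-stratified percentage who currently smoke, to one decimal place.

Unadjusted (pooled respondent) estimate weights by respondent counts:
  (80/520)×79.2 + (280/520)×57.7 + (160/520)×78.6 = 67.4385%
Post-stratifying to population shares instead:
  0.09×79.2 + 0.55×57.7 + 0.36×78.6 = 67.159%

67.2%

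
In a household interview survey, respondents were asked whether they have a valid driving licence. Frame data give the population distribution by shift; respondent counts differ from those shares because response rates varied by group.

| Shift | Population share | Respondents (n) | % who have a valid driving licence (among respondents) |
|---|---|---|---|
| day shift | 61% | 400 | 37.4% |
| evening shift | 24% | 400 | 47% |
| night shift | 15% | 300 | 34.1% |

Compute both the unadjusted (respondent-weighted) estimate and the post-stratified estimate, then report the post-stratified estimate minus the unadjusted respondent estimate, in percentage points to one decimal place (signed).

-0.8 percentage points

Unadjusted (pooled respondent) estimate weights by respondent counts:
  (400/1100)×37.4 + (400/1100)×47 + (300/1100)×34.1 = 39.9909%
Post-stratifying to population shares instead:
  0.61×37.4 + 0.24×47 + 0.15×34.1 = 39.209%
Difference = 39.209 − 39.9909 = -0.7819 pp.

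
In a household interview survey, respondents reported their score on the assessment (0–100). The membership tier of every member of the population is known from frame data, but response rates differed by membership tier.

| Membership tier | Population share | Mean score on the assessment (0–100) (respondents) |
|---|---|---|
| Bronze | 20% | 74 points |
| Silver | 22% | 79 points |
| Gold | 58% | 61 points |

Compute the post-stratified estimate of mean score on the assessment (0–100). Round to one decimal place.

67.6

Post-stratification weights by population share, not respondent share:
  Bronze: 0.2 × 74 = 14.8
  Silver: 0.22 × 79 = 17.38
  Gold: 0.58 × 61 = 35.38
Post-stratified estimate = 67.56 → 67.6.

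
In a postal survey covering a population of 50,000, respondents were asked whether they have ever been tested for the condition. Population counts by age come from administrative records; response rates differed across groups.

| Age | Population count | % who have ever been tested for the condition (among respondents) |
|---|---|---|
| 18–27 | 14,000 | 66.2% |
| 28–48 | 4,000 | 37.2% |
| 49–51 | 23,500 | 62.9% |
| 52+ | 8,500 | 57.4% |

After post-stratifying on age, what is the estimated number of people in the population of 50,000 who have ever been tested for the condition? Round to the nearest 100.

30,400

Each cell contributes its population count × the respondent rate:
  18–27: 14,000 × 66.2% = 9268
  28–48: 4,000 × 37.2% = 1488
  49–51: 23,500 × 62.9% = 14781.5
  52+: 8,500 × 57.4% = 4879
Estimated total = 30416.5 → 30,400.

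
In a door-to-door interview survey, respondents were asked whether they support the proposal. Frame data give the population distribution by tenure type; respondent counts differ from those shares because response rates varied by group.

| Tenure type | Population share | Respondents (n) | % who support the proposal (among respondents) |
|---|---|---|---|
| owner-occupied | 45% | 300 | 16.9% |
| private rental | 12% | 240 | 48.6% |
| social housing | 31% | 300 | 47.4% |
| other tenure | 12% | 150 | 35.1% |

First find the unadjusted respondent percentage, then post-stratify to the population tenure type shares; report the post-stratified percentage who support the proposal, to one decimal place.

Naive respondent-only estimate (weights = respondent counts):
  (300/990)×16.9 + (240/990)×48.6 + (300/990)×47.4 + (150/990)×35.1 = 36.5848%
Post-stratified estimate weights by population shares:
  0.45×16.9 + 0.12×48.6 + 0.31×47.4 + 0.12×35.1 = 32.343%

32.3%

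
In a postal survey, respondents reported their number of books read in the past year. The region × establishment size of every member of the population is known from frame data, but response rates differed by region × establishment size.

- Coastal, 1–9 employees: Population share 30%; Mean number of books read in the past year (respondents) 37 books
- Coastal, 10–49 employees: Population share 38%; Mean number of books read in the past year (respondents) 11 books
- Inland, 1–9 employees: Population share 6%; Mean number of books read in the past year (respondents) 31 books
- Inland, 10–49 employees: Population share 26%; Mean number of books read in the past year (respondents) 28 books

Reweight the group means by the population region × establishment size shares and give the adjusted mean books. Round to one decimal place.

Reweight to the known region × establishment size distribution:
  Coastal, 1–9 employees: 0.3 × 37 = 11.1
  Coastal, 10–49 employees: 0.38 × 11 = 4.18
  Inland, 1–9 employees: 0.06 × 31 = 1.86
  Inland, 10–49 employees: 0.26 × 28 = 7.28
Post-stratified estimate = 24.42 → 24.4.

24.4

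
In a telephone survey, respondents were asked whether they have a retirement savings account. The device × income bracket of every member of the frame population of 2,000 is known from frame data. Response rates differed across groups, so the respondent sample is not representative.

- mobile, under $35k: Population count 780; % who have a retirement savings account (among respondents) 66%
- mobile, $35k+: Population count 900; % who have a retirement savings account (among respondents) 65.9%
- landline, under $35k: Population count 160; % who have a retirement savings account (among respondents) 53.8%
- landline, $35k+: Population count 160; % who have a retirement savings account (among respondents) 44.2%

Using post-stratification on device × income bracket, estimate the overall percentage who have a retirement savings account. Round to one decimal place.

Each cell contributes population-share × respondent value:
  mobile, under $35k: (780/2,000) × 66 = 25.74
  mobile, $35k+: (900/2,000) × 65.9 = 29.655
  landline, under $35k: (160/2,000) × 53.8 = 4.304
  landline, $35k+: (160/2,000) × 44.2 = 3.536
Post-stratified estimate = 63.235 → 63.2%.

63.2%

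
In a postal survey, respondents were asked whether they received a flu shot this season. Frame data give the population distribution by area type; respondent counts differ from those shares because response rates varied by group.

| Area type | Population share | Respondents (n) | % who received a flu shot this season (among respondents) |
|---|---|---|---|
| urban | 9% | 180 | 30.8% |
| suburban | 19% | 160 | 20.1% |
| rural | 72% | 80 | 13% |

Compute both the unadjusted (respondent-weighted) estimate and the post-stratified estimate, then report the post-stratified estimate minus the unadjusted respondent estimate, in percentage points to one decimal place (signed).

-7.4 percentage points

Without adjustment, the pooled respondent share is:
  (180/420)×30.8 + (160/420)×20.1 + (80/420)×13 = 23.3333%
Post-stratified estimate weights by population shares:
  0.09×30.8 + 0.19×20.1 + 0.72×13 = 15.951%
Difference = 15.951 − 23.3333 = -7.3823 pp.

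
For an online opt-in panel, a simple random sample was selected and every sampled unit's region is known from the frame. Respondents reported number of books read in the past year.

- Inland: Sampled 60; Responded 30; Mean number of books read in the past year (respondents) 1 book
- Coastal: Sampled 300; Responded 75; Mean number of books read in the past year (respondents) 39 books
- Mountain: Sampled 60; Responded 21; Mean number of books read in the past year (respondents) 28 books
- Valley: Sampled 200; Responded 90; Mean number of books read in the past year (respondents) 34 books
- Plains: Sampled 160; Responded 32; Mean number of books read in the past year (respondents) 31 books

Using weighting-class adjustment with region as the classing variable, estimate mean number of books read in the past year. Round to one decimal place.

Response rates by class: Inland 30/60 = 50%, Coastal 75/300 = 25%, Mountain 21/60 = 35%, Valley 90/200 = 45%, Plains 32/160 = 20%.
With weight = n_sampled/n_responded per class, the weighted class total is n_sampled:
  Inland: 60 × 1 = 60
  Coastal: 300 × 39 = 11,700
  Mountain: 60 × 28 = 1680
  Valley: 200 × 34 = 6800
  Plains: 160 × 31 = 4960
Adjusted estimate = 25,200 / 780 = 32.3077 → 32.3.

32.3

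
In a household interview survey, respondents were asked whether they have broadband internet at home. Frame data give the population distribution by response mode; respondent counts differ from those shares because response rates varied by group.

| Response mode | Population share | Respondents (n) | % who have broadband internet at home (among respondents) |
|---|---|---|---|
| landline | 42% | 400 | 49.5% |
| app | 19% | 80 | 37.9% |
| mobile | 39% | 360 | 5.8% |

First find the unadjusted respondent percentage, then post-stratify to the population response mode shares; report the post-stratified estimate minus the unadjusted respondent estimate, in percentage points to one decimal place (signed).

+0.6 percentage points

Unadjusted (pooled respondent) estimate weights by respondent counts:
  (400/840)×49.5 + (80/840)×37.9 + (360/840)×5.8 = 29.6667%
Post-stratified estimate weights by population shares:
  0.42×49.5 + 0.19×37.9 + 0.39×5.8 = 30.253%
Difference = 30.253 − 29.6667 = 0.5863 pp.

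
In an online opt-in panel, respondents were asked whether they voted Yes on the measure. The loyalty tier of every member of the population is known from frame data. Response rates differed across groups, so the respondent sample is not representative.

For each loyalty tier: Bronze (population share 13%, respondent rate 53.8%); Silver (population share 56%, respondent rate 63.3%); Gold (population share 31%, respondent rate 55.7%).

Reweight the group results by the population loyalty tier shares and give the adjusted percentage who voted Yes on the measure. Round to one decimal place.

59.7%

Post-stratification weights by population share, not respondent share:
  Bronze: 0.13 × 53.8 = 6.994
  Silver: 0.56 × 63.3 = 35.448
  Gold: 0.31 × 55.7 = 17.267
Post-stratified estimate = 59.709 → 59.7%.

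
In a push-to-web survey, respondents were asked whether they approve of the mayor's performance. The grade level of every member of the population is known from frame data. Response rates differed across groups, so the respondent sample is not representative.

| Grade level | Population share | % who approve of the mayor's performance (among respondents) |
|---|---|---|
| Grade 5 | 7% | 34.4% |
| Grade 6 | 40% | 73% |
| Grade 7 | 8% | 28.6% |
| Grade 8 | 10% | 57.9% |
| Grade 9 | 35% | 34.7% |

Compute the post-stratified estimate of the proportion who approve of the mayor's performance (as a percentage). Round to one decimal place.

51.8%

Reweight to the known grade level distribution:
  Grade 5: 0.07 × 34.4 = 2.408
  Grade 6: 0.4 × 73 = 29.2
  Grade 7: 0.08 × 28.6 = 2.288
  Grade 8: 0.1 × 57.9 = 5.79
  Grade 9: 0.35 × 34.7 = 12.145
Post-stratified estimate = 51.831 → 51.8%.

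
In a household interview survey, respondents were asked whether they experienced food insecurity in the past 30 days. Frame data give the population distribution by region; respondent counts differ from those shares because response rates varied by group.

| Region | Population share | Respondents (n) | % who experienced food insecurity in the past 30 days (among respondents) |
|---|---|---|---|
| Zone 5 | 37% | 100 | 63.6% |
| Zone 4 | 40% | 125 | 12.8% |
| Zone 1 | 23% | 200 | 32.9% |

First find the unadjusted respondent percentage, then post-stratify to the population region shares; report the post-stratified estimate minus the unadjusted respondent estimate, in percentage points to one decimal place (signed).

Naive respondent-only estimate (weights = respondent counts):
  (100/425)×63.6 + (125/425)×12.8 + (200/425)×32.9 = 34.2118%
Post-stratified estimate weights by population shares:
  0.37×63.6 + 0.4×12.8 + 0.23×32.9 = 36.219%
Difference = 36.219 − 34.2118 = 2.0072 pp.

+2.0 percentage points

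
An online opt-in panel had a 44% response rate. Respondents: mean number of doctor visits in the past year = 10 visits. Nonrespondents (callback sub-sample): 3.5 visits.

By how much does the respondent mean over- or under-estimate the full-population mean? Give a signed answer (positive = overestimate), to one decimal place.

+3.6

Nonresponse fraction = 1 − 0.44 = 0.56.
Bias = (nonresponse fraction) × (respondent mean − nonrespondent mean)
     = 0.56 × (10 − 3.5) = 0.56 × 6.5 = 3.64.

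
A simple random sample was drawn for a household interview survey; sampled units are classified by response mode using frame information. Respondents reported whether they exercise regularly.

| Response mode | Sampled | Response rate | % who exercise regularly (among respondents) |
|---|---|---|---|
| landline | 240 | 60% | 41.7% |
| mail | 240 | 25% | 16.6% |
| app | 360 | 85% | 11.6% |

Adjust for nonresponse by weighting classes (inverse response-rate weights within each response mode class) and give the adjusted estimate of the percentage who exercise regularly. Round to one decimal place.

21.6%

Inverse-response-rate weighting restores each class to its sampled count, so class totals weight by n_sampled:
  landline: 240 × 41.7 = 10,008
  mail: 240 × 16.6 = 3984
  app: 360 × 11.6 = 4176
Adjusted estimate = 18,168 / 840 = 21.6286 → 21.6%.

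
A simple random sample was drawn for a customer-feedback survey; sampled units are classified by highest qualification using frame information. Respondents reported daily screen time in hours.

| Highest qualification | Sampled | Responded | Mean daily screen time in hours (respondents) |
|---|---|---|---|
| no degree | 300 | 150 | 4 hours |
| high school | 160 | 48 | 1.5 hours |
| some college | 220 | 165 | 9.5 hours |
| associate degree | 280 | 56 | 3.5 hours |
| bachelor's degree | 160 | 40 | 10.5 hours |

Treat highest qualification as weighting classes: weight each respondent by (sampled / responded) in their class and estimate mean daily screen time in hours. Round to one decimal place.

Class response rates: no degree 150/300 = 50%, high school 48/160 = 30%, some college 165/220 = 75%, associate degree 56/280 = 20%, bachelor's degree 40/160 = 25%.
Inverse-response-rate weighting restores each class to its sampled count, so class totals weight by n_sampled:
  no degree: 300 × 4 = 1200
  high school: 160 × 1.5 = 240
  some college: 220 × 9.5 = 2090
  associate degree: 280 × 3.5 = 980
  bachelor's degree: 160 × 10.5 = 1680
Adjusted estimate = 6190 / 1,120 = 5.52679 → 5.5.

5.5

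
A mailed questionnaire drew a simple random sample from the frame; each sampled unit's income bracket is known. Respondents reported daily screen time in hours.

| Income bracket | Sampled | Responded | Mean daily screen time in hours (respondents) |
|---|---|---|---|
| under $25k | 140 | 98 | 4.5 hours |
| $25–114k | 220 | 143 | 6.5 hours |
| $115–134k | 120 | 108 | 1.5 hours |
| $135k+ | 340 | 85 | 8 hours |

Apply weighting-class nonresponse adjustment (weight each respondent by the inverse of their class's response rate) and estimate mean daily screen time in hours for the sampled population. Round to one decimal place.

Response rates by class: under $25k 98/140 = 70%, $25–114k 143/220 = 65%, $115–134k 108/120 = 90%, $135k+ 85/340 = 25%.
With weight = n_sampled/n_responded per class, the weighted class total is n_sampled:
  under $25k: 140 × 4.5 = 630
  $25–114k: 220 × 6.5 = 1430
  $115–134k: 120 × 1.5 = 180
  $135k+: 340 × 8 = 2720
Adjusted estimate = 4960 / 820 = 6.04878 → 6.0.

6.0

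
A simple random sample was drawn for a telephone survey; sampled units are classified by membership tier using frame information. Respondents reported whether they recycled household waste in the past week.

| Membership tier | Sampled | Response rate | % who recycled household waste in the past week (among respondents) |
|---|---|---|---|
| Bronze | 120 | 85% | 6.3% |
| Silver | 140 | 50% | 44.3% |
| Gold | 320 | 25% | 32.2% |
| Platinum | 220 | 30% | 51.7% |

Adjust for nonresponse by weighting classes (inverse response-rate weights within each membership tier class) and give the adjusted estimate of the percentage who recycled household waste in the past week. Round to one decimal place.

With weight = n_sampled/n_responded per class, the weighted class total is n_sampled:
  Bronze: 120 × 6.3 = 756
  Silver: 140 × 44.3 = 6202
  Gold: 320 × 32.2 = 10,304
  Platinum: 220 × 51.7 = 11,374
Adjusted estimate = 28,636 / 800 = 35.795 → 35.8%.

35.8%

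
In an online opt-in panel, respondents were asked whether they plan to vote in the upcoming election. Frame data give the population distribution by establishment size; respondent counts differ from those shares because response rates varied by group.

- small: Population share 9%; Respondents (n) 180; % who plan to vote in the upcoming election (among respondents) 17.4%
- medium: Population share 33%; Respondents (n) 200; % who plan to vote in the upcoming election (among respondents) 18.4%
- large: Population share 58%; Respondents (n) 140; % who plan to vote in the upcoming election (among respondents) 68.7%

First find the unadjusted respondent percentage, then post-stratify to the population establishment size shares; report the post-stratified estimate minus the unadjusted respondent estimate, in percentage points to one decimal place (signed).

+15.9 percentage points

Naive respondent-only estimate (weights = respondent counts):
  (180/520)×17.4 + (200/520)×18.4 + (140/520)×68.7 = 31.5962%
Post-stratified estimate weights by population shares:
  0.09×17.4 + 0.33×18.4 + 0.58×68.7 = 47.484%
Difference = 47.484 − 31.5962 = 15.8878 pp.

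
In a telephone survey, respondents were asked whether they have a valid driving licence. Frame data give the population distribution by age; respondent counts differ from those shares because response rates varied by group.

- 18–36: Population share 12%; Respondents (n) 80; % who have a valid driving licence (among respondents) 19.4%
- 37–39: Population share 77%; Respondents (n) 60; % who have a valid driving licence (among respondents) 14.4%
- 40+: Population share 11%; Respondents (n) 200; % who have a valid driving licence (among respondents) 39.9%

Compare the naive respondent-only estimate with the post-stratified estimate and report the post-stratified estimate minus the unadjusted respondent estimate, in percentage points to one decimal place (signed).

-12.8 percentage points

Without adjustment, the pooled respondent share is:
  (80/340)×19.4 + (60/340)×14.4 + (200/340)×39.9 = 30.5765%
Post-stratified estimate weights by population shares:
  0.12×19.4 + 0.77×14.4 + 0.11×39.9 = 17.805%
Difference = 17.805 − 30.5765 = -12.7715 pp.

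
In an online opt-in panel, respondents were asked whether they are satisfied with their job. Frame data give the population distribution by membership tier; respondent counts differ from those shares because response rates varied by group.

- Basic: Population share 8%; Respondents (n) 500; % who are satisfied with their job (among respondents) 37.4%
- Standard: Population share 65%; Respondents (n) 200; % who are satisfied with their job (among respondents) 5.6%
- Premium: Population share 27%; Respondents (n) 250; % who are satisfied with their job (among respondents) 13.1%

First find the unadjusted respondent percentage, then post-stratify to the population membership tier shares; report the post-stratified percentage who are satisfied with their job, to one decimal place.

10.2%

Without adjustment, the pooled respondent share is:
  (500/950)×37.4 + (200/950)×5.6 + (250/950)×13.1 = 24.3105%
Post-stratifying to population shares instead:
  0.08×37.4 + 0.65×5.6 + 0.27×13.1 = 10.169%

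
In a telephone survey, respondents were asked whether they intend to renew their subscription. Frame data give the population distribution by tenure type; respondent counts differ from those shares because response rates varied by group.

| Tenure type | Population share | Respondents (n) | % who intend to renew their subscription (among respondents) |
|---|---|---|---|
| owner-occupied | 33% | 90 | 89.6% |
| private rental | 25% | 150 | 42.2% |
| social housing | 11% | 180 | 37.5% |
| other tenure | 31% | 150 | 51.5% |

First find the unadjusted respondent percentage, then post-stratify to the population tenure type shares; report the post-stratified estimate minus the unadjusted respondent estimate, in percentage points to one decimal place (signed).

+9.6 percentage points

Without adjustment, the pooled respondent share is:
  (90/570)×89.6 + (150/570)×42.2 + (180/570)×37.5 + (150/570)×51.5 = 50.6474%
Post-stratified estimate weights by population shares:
  0.33×89.6 + 0.25×42.2 + 0.11×37.5 + 0.31×51.5 = 60.208%
Difference = 60.208 − 50.6474 = 9.5606 pp.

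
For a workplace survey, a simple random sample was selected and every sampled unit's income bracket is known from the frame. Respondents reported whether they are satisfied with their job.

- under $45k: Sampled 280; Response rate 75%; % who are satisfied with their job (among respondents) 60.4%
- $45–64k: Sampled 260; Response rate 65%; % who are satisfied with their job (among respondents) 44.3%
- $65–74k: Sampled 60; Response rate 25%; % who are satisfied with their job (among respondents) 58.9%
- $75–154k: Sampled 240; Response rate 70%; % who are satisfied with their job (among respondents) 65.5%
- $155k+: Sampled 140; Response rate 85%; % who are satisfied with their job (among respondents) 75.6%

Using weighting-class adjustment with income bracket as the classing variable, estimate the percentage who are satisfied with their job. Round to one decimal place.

59.5%

Each respondent's weight = sampled/responded in their class; summing within a class gives n_sampled, so:
  under $45k: 280 × 60.4 = 16,912
  $45–64k: 260 × 44.3 = 11,518
  $65–74k: 60 × 58.9 = 3534
  $75–154k: 240 × 65.5 = 15,720
  $155k+: 140 × 75.6 = 10,584
Adjusted estimate = 58,268 / 980 = 59.4571 → 59.5%.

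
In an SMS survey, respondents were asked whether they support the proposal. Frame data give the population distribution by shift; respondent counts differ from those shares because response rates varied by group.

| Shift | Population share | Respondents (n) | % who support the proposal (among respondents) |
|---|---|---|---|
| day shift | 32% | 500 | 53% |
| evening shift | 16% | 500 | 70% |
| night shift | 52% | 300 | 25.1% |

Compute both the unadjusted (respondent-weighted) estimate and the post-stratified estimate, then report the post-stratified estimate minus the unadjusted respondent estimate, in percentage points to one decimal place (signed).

Naive respondent-only estimate (weights = respondent counts):
  (500/1300)×53 + (500/1300)×70 + (300/1300)×25.1 = 53.1%
Post-stratified estimate weights by population shares:
  0.32×53 + 0.16×70 + 0.52×25.1 = 41.212%
Difference = 41.212 − 53.1 = -11.888 pp.

-11.9 percentage points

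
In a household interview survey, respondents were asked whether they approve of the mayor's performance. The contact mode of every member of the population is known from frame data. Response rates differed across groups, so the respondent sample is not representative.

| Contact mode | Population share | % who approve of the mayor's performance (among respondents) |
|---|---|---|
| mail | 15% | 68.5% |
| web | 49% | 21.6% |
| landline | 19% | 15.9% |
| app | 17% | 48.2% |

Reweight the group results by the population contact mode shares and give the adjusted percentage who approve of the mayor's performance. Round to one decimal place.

32.1%

Post-stratification weights by population share, not respondent share:
  mail: 0.15 × 68.5 = 10.275
  web: 0.49 × 21.6 = 10.584
  landline: 0.19 × 15.9 = 3.021
  app: 0.17 × 48.2 = 8.194
Post-stratified estimate = 32.074 → 32.1%.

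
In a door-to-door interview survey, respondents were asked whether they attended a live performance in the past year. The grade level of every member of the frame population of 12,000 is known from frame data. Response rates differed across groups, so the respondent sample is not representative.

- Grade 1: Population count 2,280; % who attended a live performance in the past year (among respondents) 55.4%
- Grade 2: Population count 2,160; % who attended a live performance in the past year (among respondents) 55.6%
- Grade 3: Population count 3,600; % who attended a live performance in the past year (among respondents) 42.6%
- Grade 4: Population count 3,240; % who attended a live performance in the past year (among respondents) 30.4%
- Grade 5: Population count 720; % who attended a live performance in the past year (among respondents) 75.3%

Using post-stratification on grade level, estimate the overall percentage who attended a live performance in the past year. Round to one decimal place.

Reweight to the known grade level distribution:
  Grade 1: (2,280/12,000) × 55.4 = 10.526
  Grade 2: (2,160/12,000) × 55.6 = 10.008
  Grade 3: (3,600/12,000) × 42.6 = 12.78
  Grade 4: (3,240/12,000) × 30.4 = 8.208
  Grade 5: (720/12,000) × 75.3 = 4.518
Post-stratified estimate = 46.04 → 46.0%.

46.0%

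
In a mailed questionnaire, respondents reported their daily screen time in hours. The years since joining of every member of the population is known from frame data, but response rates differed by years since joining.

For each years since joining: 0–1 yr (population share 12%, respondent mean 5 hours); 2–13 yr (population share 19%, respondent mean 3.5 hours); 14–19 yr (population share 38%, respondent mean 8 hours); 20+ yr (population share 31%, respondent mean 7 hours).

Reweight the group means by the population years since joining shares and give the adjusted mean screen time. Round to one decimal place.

6.5

Reweight to the known years since joining distribution:
  0–1 yr: 0.12 × 5 = 0.6
  2–13 yr: 0.19 × 3.5 = 0.665
  14–19 yr: 0.38 × 8 = 3.04
  20+ yr: 0.31 × 7 = 2.17
Post-stratified estimate = 6.475 → 6.5.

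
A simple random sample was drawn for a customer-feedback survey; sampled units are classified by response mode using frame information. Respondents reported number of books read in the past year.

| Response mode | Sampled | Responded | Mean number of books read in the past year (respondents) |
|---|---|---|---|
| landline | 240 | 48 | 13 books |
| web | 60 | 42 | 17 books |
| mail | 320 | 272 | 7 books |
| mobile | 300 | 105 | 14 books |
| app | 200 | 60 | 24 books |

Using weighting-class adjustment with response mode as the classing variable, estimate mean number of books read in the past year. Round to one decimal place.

13.7

Class response rates: landline 48/240 = 20%, web 42/60 = 70%, mail 272/320 = 85%, mobile 105/300 = 35%, app 60/200 = 30%.
With weight = n_sampled/n_responded per class, the weighted class total is n_sampled:
  landline: 240 × 13 = 3120
  web: 60 × 17 = 1020
  mail: 320 × 7 = 2240
  mobile: 300 × 14 = 4200
  app: 200 × 24 = 4800
Adjusted estimate = 15,380 / 1,120 = 13.7321 → 13.7.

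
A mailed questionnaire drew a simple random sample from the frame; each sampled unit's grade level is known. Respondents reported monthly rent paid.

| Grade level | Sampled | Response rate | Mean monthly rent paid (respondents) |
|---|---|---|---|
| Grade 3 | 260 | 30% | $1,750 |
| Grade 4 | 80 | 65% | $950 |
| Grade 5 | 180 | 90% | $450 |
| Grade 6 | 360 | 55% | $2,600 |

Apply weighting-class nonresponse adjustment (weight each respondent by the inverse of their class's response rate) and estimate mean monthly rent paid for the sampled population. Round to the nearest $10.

Each respondent's weight = sampled/responded in their class; summing within a class gives n_sampled, so:
  Grade 3: 260 × 1750 = 455,000
  Grade 4: 80 × 950 = 76,000
  Grade 5: 180 × 450 = 81,000
  Grade 6: 360 × 2600 = 936,000
Adjusted estimate = 1,548,000 / 880 = 1759.09 → $1,760.

$1,760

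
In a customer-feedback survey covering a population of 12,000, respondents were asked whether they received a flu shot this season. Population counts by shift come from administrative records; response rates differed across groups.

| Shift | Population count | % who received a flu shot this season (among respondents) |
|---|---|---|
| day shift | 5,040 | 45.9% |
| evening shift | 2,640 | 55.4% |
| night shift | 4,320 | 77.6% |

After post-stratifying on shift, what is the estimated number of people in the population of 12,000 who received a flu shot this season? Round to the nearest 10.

7,130

Estimated count per cell = population count × respondent percentage:
  day shift: 5,040 × 45.9% = 2313.36
  evening shift: 2,640 × 55.4% = 1462.56
  night shift: 4,320 × 77.6% = 3352.32
Estimated total = 7128.24 → 7,130.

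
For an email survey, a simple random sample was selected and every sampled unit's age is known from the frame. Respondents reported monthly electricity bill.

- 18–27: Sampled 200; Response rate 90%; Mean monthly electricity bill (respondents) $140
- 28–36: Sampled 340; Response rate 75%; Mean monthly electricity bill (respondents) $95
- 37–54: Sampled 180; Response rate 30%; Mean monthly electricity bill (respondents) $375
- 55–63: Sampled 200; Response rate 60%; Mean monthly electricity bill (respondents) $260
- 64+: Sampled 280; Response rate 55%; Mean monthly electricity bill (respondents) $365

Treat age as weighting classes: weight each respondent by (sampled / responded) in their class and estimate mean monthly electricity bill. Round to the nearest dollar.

Weighting each respondent by the inverse class response rate inflates each class back to its sampled size, so the class weight is n_sampled:
  18–27: 200 × 140 = 28,000
  28–36: 340 × 95 = 32,300
  37–54: 180 × 375 = 67,500
  55–63: 200 × 260 = 52,000
  64+: 280 × 365 = 102,200
Adjusted estimate = 282,000 / 1,200 = 235 → $235.

$235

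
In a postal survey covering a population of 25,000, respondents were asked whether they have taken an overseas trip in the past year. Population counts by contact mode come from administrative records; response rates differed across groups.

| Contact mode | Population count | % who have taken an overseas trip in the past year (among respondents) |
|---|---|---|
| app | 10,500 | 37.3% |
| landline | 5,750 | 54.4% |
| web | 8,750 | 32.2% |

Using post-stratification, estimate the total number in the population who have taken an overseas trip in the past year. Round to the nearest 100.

Each cell contributes its population count × the respondent rate:
  app: 10,500 × 37.3% = 3916.5
  landline: 5,750 × 54.4% = 3128
  web: 8,750 × 32.2% = 2817.5
Estimated total = 9862 → 9,900.

9,900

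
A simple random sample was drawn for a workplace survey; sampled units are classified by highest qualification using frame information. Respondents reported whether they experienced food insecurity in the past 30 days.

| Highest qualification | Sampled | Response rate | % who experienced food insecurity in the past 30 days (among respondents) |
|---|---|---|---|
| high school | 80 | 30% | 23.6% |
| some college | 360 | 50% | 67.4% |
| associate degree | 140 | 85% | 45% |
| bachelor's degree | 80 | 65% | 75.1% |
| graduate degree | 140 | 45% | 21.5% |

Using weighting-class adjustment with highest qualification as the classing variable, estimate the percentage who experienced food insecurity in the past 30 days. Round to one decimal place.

With weight = n_sampled/n_responded per class, the weighted class total is n_sampled:
  high school: 80 × 23.6 = 1888
  some college: 360 × 67.4 = 24264
  associate degree: 140 × 45 = 6300
  bachelor's degree: 80 × 75.1 = 6008
  graduate degree: 140 × 21.5 = 3010
Adjusted estimate = 41,470 / 800 = 51.8375 → 51.8%.

51.8%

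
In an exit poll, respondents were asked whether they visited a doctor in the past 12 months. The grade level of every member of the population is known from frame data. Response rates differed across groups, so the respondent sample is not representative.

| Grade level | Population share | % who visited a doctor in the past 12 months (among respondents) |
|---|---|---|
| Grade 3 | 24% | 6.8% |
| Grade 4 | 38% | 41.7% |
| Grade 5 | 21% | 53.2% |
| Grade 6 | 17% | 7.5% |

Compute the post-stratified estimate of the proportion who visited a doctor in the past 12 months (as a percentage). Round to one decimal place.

Each cell contributes population-share × respondent value:
  Grade 3: 0.24 × 6.8 = 1.632
  Grade 4: 0.38 × 41.7 = 15.846
  Grade 5: 0.21 × 53.2 = 11.172
  Grade 6: 0.17 × 7.5 = 1.275
Post-stratified estimate = 29.925 → 29.9%.

29.9%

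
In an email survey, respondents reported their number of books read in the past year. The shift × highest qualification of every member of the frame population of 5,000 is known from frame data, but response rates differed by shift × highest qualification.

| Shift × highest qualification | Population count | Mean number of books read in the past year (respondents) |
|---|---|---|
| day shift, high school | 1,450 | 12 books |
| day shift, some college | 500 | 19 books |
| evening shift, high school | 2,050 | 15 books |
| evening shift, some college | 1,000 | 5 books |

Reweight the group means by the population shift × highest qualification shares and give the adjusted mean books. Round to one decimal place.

Post-stratification weights by population share, not respondent share:
  day shift, high school: (1,450/5,000) × 12 = 3.48
  day shift, some college: (500/5,000) × 19 = 1.9
  evening shift, high school: (2,050/5,000) × 15 = 6.15
  evening shift, some college: (1,000/5,000) × 5 = 1
Post-stratified estimate = 12.53 → 12.5.

12.5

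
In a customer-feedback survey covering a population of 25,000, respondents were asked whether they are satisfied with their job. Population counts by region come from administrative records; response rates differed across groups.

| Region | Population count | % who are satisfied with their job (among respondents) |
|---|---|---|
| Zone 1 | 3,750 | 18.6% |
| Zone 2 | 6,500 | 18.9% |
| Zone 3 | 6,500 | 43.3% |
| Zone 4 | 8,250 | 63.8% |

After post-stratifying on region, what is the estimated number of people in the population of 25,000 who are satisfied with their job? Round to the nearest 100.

10,000

Apply each group's respondent rate to its population count:
  Zone 1: 3,750 × 18.6% = 697.5
  Zone 2: 6,500 × 18.9% = 1228.5
  Zone 3: 6,500 × 43.3% = 2814.5
  Zone 4: 8,250 × 63.8% = 5263.5
Estimated total = 10,004 → 10,000.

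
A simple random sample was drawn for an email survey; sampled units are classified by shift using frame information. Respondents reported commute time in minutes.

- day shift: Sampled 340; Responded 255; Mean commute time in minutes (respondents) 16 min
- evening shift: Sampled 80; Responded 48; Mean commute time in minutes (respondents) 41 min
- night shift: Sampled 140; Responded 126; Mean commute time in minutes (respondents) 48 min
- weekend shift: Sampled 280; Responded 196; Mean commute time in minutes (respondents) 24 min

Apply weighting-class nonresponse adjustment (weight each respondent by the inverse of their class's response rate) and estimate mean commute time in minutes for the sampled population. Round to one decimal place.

26.4

Response rates by class: day shift 255/340 = 75%, evening shift 48/80 = 60%, night shift 126/140 = 90%, weekend shift 196/280 = 70%.
Weighting each respondent by the inverse class response rate inflates each class back to its sampled size, so the class weight is n_sampled:
  day shift: 340 × 16 = 5440
  evening shift: 80 × 41 = 3280
  night shift: 140 × 48 = 6720
  weekend shift: 280 × 24 = 6720
Adjusted estimate = 22,160 / 840 = 26.381 → 26.4.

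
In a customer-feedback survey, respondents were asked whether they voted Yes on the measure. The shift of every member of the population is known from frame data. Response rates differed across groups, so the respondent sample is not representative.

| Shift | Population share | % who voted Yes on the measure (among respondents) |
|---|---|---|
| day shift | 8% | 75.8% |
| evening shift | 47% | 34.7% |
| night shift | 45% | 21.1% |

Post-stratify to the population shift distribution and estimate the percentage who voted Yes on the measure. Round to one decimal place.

Weight each group's respondent value by its population share:
  day shift: 0.08 × 75.8 = 6.064
  evening shift: 0.47 × 34.7 = 16.309
  night shift: 0.45 × 21.1 = 9.495
Post-stratified estimate = 31.868 → 31.9%.

31.9%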